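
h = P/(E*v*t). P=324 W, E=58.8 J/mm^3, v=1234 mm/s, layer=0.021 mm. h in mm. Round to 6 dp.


h = 324 / (58.8*1234*0.021) = 0.212634 mm


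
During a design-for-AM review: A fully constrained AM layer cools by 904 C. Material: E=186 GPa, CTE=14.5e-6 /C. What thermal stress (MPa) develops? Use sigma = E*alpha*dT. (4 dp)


sigma = 186*1000 * 14.5e-6 * 904 = 2438.088 MPa


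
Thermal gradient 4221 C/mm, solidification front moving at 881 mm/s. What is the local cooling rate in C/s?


CR = 4221 * 881 = 3718701 C/s


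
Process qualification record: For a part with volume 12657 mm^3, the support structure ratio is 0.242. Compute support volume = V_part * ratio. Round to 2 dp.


V_support = 12657 * 0.242 = 3062.99 mm^3


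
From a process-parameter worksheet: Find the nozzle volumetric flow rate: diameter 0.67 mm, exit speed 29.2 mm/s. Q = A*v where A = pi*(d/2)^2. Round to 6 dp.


A = pi*(0.67/2)^2 = 0.35256524 mm^2
Q = 0.35256524 * 29.2 = 10.294905 mm^3/s


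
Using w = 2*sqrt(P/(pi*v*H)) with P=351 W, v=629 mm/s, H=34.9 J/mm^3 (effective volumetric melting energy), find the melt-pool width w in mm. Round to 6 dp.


w = 2*sqrt(351/(pi*629*34.9)) = 0.142682 mm


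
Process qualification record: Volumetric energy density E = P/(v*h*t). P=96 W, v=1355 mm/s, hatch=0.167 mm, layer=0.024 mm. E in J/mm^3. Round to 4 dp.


E = 96 / (1355*0.167*0.024) = 17.6768 J/mm^3


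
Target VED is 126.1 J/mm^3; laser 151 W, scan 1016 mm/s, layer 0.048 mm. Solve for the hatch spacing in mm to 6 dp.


h = 151 / (126.1*1016*0.048) = 0.024554 mm


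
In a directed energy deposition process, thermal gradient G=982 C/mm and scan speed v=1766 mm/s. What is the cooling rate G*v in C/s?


CR = 982 * 1766 = 1734212 C/s


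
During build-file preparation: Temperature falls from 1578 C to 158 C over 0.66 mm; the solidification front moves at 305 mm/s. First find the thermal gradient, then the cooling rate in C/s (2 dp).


G = (1578-158)/0.66 = 2151.51515152 C/mm
CR = 2151.51515152 * 305 = 656212.12 C/s


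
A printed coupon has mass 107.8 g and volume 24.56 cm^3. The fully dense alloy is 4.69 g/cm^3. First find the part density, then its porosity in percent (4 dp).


rho_part = 107.8 / 24.56 = 4.38925081 g/cm^3
Porosity = (1 - 4.38925081/4.69)*100 = 6.4126 %


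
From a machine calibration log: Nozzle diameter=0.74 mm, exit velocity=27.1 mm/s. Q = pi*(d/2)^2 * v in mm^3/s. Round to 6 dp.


A = pi*(0.74/2)^2 = 0.43008403 mm^2
Q = 0.43008403 * 27.1 = 11.655277 mm^3/s


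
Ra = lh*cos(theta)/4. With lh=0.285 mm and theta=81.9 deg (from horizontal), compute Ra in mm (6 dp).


Ra = 0.285 * cos(81.9) / 4 = 0.010039 mm


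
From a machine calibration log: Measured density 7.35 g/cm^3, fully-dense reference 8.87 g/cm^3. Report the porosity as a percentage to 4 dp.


Porosity = (1-7.35/8.87)*100 = 17.1364 %


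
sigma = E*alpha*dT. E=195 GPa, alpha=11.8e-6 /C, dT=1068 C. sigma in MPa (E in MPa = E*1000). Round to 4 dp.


sigma = 195*1000 * 11.8e-6 * 1068 = 2457.468 MPa


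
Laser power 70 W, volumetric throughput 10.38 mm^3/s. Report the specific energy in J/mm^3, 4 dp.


SE = 70 / 10.38 = 6.7437 J/mm^3


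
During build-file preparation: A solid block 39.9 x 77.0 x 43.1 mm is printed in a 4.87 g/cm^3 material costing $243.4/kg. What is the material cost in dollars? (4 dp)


V = 39.9 * 77.0 * 43.1 = 132416.13 mm^3 = 132.41613 cm^3
Mass = 132.41613 * 4.87 / 1000 = 0.64486655 kg
Cost = 0.64486655 * 243.4 = 156.9605 $


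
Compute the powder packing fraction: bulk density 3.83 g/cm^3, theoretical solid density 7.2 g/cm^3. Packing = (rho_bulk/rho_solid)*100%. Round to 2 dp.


Packing = (3.83/7.2)*100 = 53.19 %


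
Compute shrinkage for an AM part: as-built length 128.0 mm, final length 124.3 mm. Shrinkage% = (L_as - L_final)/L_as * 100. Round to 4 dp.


Shrinkage = ((128.0-124.3)/128.0)*100 = 2.8906 %


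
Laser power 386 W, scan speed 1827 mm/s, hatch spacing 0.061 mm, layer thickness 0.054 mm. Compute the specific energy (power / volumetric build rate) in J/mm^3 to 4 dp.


Build rate = 1827 * 0.061 * 0.054 = 6.018138 mm^3/s
SE = 386 / 6.018138 = 64.1394 J/mm^3


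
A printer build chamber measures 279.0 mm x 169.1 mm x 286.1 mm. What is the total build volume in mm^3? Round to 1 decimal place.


V = 279.0 * 169.1 * 286.1 = 13497883.3 mm^3


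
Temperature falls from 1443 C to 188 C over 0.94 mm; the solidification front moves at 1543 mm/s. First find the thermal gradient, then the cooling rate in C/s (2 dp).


G = (1443-188)/0.94 = 1335.10638298 C/mm
CR = 1335.10638298 * 1543 = 2060069.15 C/s


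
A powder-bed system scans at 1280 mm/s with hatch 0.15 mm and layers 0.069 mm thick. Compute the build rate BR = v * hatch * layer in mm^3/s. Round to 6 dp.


Rate = 1280 * 0.15 * 0.069 = 13.248 mm^3/s


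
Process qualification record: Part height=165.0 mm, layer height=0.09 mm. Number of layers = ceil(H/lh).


Layers = ceil(165.0/0.09) = 1834


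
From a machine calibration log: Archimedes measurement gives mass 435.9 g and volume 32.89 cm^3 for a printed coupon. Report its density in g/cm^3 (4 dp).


rho = 435.9 / 32.89 = 13.2533 g/cm^3


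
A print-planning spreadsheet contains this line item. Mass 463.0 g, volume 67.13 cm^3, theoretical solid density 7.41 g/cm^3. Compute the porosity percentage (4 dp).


rho_part = 463.0 / 67.13 = 6.8970654 g/cm^3
Porosity = (1 - 6.8970654/7.41)*100 = 6.9222 %


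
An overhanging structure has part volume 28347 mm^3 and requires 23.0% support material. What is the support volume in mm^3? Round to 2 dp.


V_support = 28347 * 0.23 = 6519.81 mm^3


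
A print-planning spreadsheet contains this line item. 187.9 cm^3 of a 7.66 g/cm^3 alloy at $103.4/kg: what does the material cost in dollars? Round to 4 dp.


Mass = 187.9*7.66/1000 = 1.439314 kg
Cost = 1.439314 * 103.4 = 148.8251 $


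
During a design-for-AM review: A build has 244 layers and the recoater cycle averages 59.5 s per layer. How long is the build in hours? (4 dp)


t = 244 * 59.5 / 3600 = 4.0328 hrs


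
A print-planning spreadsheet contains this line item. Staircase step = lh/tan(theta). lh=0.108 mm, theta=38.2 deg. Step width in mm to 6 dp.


step = 0.108 / tan(38.2) = 0.137244 mm


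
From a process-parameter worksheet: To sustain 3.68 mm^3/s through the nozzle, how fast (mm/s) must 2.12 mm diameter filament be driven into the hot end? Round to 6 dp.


A = pi*(2.12/2)^2 = 3.529894
v = 3.68 / 3.529894 = 1.042524 mm/s


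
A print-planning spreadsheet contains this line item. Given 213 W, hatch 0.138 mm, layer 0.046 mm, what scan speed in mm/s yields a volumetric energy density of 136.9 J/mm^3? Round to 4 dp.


v = 213 / (136.9*0.138*0.046) = 245.0977 mm/s


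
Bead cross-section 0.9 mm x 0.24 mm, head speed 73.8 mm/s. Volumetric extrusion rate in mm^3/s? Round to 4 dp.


Rate = 0.9 * 0.24 * 73.8 = 15.9408 mm^3/s


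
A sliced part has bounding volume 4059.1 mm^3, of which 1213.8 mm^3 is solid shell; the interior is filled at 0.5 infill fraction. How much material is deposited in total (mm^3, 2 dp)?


V_infill = (4059.1 - 1213.8) * 0.5 = 1422.65
V_total = 1213.8 + 1422.65 = 2636.45 mm^3


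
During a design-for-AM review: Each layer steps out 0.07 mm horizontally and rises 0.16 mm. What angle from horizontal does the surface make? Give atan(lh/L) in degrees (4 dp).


angle = atan(0.16/0.07) = 66.3706 degrees


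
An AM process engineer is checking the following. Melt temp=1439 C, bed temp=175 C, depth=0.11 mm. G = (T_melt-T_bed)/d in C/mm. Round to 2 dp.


G = (1439-175)/0.11 = 11490.91 C/mm


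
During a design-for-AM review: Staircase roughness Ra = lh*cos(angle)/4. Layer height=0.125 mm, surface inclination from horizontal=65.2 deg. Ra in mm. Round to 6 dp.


Ra = 0.125 * cos(65.2) / 4 = 0.013108 mm


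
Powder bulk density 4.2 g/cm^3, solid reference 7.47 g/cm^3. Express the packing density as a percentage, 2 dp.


Packing = (4.2/7.47)*100 = 56.22 %


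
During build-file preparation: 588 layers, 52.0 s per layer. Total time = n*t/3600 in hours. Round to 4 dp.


t = 588 * 52.0 / 3600 = 8.4933 hrs


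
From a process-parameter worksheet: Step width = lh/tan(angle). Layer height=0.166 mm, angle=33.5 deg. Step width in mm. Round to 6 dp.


step = 0.166 / tan(33.5) = 0.250799 mm


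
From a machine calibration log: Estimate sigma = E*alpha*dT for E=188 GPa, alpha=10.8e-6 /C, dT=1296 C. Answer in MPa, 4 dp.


sigma = 188*1000 * 10.8e-6 * 1296 = 2631.3984 MPa


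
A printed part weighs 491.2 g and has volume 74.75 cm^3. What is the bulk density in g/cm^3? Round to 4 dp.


rho = 491.2 / 74.75 = 6.5712 g/cm^3


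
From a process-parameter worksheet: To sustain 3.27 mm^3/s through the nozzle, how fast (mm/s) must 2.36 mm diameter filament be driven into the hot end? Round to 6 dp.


A = pi*(2.36/2)^2 = 4.374354
v = 3.27 / 4.374354 = 0.747539 mm/s


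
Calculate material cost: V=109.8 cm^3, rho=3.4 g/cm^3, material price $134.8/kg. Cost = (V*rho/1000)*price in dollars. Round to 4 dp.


Mass = 109.8*3.4/1000 = 0.37332 kg
Cost = 0.37332 * 134.8 = 50.3235 $


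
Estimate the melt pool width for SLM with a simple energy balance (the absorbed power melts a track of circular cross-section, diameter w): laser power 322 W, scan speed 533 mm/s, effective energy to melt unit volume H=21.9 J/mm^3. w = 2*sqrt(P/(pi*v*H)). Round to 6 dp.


w = 2*sqrt(322/(pi*533*21.9)) = 0.187412 mm


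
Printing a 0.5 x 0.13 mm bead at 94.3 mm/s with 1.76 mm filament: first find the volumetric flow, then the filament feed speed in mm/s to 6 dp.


Q = 0.5 * 0.13 * 94.3 = 6.1295 mm^3/s
A_fil = pi*(1.76/2)^2 = 2.43284935 mm^2
v_feed = 6.1295 / 2.43284935 = 2.519474 mm/s


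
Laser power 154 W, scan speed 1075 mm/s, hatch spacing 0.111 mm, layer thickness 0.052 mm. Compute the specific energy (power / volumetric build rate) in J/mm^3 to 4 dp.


Build rate = 1075 * 0.111 * 0.052 = 6.2049 mm^3/s
SE = 154 / 6.2049 = 24.8191 J/mm^3


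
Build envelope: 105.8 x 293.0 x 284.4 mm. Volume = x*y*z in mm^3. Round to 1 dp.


V = 105.8 * 293.0 * 284.4 = 8816229.4 mm^3


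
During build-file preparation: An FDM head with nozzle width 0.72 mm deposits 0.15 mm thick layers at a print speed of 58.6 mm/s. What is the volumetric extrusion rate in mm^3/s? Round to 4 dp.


Rate = 0.72 * 0.15 * 58.6 = 6.3288 mm^3/s


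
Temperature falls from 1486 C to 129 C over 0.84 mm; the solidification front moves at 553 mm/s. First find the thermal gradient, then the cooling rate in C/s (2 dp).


G = (1486-129)/0.84 = 1615.47619048 C/mm
CR = 1615.47619048 * 553 = 893358.33 C/s


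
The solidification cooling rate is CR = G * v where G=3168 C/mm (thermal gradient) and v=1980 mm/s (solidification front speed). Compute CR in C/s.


CR = 3168 * 1980 = 6272640 C/s


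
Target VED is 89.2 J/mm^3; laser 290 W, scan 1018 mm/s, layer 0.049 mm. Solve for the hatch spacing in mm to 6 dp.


h = 290 / (89.2*1018*0.049) = 0.065176 mm


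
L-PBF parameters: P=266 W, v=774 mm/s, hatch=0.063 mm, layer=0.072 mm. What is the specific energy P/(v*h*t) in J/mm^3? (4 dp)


Build rate = 774 * 0.063 * 0.072 = 3.510864 mm^3/s
SE = 266 / 3.510864 = 75.7648 J/mm^3


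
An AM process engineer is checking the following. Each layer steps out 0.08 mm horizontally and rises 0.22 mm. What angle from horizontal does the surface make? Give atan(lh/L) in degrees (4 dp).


angle = atan(0.22/0.08) = 70.0169 degrees


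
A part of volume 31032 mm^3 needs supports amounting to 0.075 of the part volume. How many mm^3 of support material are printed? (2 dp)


V_support = 31032 * 0.075 = 2327.4 mm^3


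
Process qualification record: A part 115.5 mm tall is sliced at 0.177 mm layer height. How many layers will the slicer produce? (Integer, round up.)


Layers = ceil(115.5/0.177) = 653


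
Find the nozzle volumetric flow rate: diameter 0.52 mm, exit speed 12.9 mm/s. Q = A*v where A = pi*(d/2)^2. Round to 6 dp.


A = pi*(0.52/2)^2 = 0.21237166 mm^2
Q = 0.21237166 * 12.9 = 2.739594 mm^3/s


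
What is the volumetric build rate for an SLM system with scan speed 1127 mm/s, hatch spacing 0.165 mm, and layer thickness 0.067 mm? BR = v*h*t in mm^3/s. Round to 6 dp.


Rate = 1127 * 0.165 * 0.067 = 12.458985 mm^3/s


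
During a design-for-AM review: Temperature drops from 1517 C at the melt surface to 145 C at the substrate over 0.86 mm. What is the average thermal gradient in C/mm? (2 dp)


G = (1517-145)/0.86 = 1595.35 C/mm


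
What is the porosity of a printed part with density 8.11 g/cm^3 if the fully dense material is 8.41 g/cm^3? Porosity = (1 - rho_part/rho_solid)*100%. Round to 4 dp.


Porosity = (1-8.11/8.41)*100 = 3.5672 %


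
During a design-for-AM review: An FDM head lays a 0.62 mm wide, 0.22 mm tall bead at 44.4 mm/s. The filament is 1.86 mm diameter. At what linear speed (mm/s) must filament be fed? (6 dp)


Q = 0.62 * 0.22 * 44.4 = 6.05616 mm^3/s
A_fil = pi*(1.86/2)^2 = 2.71716349 mm^2
v_feed = 6.05616 / 2.71716349 = 2.228854 mm/s


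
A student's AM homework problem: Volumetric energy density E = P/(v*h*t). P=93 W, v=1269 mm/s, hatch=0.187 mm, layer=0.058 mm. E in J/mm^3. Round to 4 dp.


E = 93 / (1269*0.187*0.058) = 6.757 J/mm^3


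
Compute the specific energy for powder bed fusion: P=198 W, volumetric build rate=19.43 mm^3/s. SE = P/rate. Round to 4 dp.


SE = 198 / 19.43 = 10.1904 J/mm^3


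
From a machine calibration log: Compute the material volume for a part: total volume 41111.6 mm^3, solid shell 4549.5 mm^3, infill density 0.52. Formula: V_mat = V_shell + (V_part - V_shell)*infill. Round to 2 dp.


V_infill = (41111.6 - 4549.5) * 0.52 = 19012.29
V_total = 4549.5 + 19012.29 = 23561.79 mm^3


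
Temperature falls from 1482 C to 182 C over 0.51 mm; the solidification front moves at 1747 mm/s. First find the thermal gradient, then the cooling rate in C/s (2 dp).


G = (1482-182)/0.51 = 2549.01960784 C/mm
CR = 2549.01960784 * 1747 = 4453137.25 C/s


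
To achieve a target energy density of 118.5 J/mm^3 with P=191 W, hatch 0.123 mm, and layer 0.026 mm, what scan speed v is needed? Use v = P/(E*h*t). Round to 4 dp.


v = 191 / (118.5*0.123*0.026) = 504.007 mm/s


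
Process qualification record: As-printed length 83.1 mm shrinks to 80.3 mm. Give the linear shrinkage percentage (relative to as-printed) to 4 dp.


Shrinkage = ((83.1-80.3)/83.1)*100 = 3.3694 %


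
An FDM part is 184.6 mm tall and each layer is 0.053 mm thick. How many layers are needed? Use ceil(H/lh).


Layers = ceil(184.6/0.053) = 3484


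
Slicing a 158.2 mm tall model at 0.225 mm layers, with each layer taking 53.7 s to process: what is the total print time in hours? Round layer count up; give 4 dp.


Layers = ceil(158.2/0.225) = 704
t = 704 * 53.7 / 3600 = 10.5013 hrs


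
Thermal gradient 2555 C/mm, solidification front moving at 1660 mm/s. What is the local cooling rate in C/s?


CR = 2555 * 1660 = 4241300 C/s


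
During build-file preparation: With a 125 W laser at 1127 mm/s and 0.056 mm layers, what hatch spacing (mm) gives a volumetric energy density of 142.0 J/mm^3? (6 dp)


h = 125 / (142.0*1127*0.056) = 0.013948 mm


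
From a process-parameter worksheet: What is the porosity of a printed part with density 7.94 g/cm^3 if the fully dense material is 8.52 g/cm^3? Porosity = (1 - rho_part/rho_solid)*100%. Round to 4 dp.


Porosity = (1-7.94/8.52)*100 = 6.8075 %


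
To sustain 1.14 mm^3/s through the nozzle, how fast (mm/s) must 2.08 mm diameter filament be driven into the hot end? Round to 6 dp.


A = pi*(2.08/2)^2 = 3.397947
v = 1.14 / 3.397947 = 0.335497 mm/s


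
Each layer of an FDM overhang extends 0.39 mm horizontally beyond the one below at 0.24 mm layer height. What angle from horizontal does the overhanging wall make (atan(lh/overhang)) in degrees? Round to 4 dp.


angle = atan(0.24/0.39) = 31.6075 degrees


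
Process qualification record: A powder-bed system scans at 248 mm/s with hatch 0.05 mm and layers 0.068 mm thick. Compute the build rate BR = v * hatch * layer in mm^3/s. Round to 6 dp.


Rate = 248 * 0.05 * 0.068 = 0.8432 mm^3/s


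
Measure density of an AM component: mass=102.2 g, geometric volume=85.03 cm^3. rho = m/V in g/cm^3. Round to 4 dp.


rho = 102.2 / 85.03 = 1.2019 g/cm^3


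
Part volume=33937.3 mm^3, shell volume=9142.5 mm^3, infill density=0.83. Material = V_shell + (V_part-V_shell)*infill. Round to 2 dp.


V_infill = (33937.3 - 9142.5) * 0.83 = 20579.68
V_total = 9142.5 + 20579.68 = 29722.18 mm^3


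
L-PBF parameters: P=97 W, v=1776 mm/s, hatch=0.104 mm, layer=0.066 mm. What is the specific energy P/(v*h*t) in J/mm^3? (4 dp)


Build rate = 1776 * 0.104 * 0.066 = 12.190464 mm^3/s
SE = 97 / 12.190464 = 7.957 J/mm^3


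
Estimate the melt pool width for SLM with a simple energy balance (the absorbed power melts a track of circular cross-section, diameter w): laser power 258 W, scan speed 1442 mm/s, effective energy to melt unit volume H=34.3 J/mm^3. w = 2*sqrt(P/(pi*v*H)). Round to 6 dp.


w = 2*sqrt(258/(pi*1442*34.3)) = 0.081496 mm


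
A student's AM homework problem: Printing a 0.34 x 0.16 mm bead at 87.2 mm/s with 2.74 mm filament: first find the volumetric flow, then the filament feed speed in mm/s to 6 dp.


Q = 0.34 * 0.16 * 87.2 = 4.74368 mm^3/s
A_fil = pi*(2.74/2)^2 = 5.89645525 mm^2
v_feed = 4.74368 / 5.89645525 = 0.804497 mm/s


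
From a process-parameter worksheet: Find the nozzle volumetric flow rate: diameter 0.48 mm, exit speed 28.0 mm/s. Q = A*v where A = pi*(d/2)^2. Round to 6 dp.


A = pi*(0.48/2)^2 = 0.18095574 mm^2
Q = 0.18095574 * 28.0 = 5.066761 mm^3/s


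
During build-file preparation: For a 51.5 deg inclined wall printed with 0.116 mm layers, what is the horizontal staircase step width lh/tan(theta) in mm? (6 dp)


step = 0.116 / tan(51.5) = 0.092271 mm


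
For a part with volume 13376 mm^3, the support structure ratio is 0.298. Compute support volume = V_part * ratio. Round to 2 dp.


V_support = 13376 * 0.298 = 3986.05 mm^3


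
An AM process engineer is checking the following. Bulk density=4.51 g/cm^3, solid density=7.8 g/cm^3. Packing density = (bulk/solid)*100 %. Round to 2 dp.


Packing = (4.51/7.8)*100 = 57.82 %


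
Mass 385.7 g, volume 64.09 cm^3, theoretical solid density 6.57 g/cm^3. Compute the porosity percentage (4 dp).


rho_part = 385.7 / 64.09 = 6.01809955 g/cm^3
Porosity = (1 - 6.01809955/6.57)*100 = 8.4003 %


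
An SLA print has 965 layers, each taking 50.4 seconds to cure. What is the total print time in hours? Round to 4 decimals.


t = 965 * 50.4 / 3600 = 13.51 hrs


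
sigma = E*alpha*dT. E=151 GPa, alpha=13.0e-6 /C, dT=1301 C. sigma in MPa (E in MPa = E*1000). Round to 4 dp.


sigma = 151*1000 * 13.0e-6 * 1301 = 2553.863 MPa


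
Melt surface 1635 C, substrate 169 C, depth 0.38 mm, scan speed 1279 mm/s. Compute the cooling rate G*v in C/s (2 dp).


G = (1635-169)/0.38 = 3857.89473684 C/mm
CR = 3857.89473684 * 1279 = 4934247.37 C/s


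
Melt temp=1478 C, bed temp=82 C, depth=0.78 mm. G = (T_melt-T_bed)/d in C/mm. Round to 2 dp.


G = (1478-82)/0.78 = 1789.74 C/mm


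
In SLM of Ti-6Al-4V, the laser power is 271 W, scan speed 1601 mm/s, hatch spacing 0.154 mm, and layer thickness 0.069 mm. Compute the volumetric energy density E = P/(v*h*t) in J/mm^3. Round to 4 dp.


E = 271 / (1601*0.154*0.069) = 15.9297 J/mm^3


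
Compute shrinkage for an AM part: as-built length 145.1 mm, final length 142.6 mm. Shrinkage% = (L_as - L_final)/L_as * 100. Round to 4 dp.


Shrinkage = ((145.1-142.6)/145.1)*100 = 1.7229 %


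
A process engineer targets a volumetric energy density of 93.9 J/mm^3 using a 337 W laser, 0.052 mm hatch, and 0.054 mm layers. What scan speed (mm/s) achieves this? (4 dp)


v = 337 / (93.9*0.052*0.054) = 1278.107 mm/s


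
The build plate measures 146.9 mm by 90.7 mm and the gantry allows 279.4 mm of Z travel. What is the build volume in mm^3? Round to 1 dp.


V = 146.9 * 90.7 * 279.4 = 3722678.1 mm^3


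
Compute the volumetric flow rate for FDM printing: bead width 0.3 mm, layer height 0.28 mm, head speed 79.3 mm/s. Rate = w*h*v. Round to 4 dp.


Rate = 0.3 * 0.28 * 79.3 = 6.6612 mm^3/s


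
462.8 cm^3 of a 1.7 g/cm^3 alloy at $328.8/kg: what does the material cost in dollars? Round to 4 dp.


Mass = 462.8*1.7/1000 = 0.78676 kg
Cost = 0.78676 * 328.8 = 258.6867 $


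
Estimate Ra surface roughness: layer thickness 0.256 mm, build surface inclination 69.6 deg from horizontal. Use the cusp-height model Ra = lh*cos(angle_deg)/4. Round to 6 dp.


Ra = 0.256 * cos(69.6) / 4 = 0.022309 mm


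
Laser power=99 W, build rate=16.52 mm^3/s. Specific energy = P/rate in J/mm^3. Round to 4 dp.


SE = 99 / 16.52 = 5.9927 J/mm^3


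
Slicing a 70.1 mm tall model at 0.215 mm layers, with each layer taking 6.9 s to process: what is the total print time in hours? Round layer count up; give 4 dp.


Layers = ceil(70.1/0.215) = 327
t = 327 * 6.9 / 3600 = 0.6268 hrs


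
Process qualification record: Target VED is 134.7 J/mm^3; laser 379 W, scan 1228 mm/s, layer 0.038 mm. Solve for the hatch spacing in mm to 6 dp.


h = 379 / (134.7*1228*0.038) = 0.060296 mm


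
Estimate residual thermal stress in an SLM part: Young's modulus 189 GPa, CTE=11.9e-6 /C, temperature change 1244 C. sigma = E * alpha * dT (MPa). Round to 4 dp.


sigma = 189*1000 * 11.9e-6 * 1244 = 2797.8804 MPa


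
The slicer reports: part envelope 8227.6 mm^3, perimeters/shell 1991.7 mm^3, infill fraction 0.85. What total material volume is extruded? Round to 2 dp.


V_infill = (8227.6 - 1991.7) * 0.85 = 5300.52
V_total = 1991.7 + 5300.52 = 7292.22 mm^3


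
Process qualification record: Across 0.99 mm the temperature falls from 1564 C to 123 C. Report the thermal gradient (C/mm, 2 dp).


G = (1564-123)/0.99 = 1455.56 C/mm


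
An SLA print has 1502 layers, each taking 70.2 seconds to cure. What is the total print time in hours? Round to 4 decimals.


t = 1502 * 70.2 / 3600 = 29.289 hrs


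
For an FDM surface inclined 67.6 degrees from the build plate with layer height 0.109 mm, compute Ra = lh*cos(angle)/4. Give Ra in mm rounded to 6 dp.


Ra = 0.109 * cos(67.6) / 4 = 0.010384 mm


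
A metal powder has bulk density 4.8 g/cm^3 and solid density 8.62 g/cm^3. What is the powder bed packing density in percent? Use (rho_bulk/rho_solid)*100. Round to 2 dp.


Packing = (4.8/8.62)*100 = 55.68 %


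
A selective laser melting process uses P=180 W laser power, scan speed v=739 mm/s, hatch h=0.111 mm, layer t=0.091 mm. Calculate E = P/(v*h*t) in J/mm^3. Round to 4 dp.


E = 180 / (739*0.111*0.091) = 24.1137 J/mm^3


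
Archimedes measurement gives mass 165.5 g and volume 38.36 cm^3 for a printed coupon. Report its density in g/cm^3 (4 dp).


rho = 165.5 / 38.36 = 4.3144 g/cm^3


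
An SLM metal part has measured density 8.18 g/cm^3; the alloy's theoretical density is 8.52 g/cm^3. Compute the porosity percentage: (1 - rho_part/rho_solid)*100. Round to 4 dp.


Porosity = (1-8.18/8.52)*100 = 3.9906 %


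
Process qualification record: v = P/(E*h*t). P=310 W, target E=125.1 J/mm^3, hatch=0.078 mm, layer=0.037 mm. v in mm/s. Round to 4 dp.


v = 310 / (125.1*0.078*0.037) = 858.634 mm/s


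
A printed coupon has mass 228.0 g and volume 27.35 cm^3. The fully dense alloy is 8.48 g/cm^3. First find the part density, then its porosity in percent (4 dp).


rho_part = 228.0 / 27.35 = 8.33638026 g/cm^3
Porosity = (1 - 8.33638026/8.48)*100 = 1.6936 %


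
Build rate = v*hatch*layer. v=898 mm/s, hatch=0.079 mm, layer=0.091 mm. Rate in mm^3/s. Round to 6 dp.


Rate = 898 * 0.079 * 0.091 = 6.455722 mm^3/s


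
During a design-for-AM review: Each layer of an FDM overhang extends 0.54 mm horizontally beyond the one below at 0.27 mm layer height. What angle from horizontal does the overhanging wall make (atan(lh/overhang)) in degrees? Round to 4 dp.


angle = atan(0.27/0.54) = 26.5651 degrees


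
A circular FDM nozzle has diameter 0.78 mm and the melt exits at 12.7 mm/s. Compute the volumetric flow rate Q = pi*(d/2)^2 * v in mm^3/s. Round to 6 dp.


A = pi*(0.78/2)^2 = 0.47783624 mm^2
Q = 0.47783624 * 12.7 = 6.06852 mm^3/s


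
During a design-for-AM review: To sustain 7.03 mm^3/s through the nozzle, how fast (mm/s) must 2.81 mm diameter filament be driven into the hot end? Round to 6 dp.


A = pi*(2.81/2)^2 = 6.201582
v = 7.03 / 6.201582 = 1.133582 mm/s


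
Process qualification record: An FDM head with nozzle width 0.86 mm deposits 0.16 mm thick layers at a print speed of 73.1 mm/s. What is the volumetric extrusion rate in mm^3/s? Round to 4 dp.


Rate = 0.86 * 0.16 * 73.1 = 10.0586 mm^3/s


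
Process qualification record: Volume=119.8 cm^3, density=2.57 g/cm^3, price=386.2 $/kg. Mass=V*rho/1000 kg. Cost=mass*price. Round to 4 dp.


Mass = 119.8*2.57/1000 = 0.307886 kg
Cost = 0.307886 * 386.2 = 118.9056 $


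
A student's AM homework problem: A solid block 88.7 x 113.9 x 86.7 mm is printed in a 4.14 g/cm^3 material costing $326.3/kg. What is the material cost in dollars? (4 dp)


V = 88.7 * 113.9 * 86.7 = 875924.031 mm^3 = 875.924031 cm^3
Mass = 875.924031 * 4.14 / 1000 = 3.62632549 kg
Cost = 3.62632549 * 326.3 = 1183.27 $


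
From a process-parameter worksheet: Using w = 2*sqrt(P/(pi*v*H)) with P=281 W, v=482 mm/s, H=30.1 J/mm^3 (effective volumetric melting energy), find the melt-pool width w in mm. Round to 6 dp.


w = 2*sqrt(281/(pi*482*30.1)) = 0.157037 mm


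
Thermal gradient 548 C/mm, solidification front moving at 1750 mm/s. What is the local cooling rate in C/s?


CR = 548 * 1750 = 959000 C/s


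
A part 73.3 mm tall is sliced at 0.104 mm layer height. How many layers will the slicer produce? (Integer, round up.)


Layers = ceil(73.3/0.104) = 705


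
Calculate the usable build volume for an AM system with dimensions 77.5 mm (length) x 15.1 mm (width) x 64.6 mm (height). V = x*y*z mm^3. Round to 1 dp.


V = 77.5 * 15.1 * 64.6 = 75598.2 mm^3


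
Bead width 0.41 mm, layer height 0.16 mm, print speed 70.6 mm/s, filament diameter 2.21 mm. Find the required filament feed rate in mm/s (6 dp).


Q = 0.41 * 0.16 * 70.6 = 4.63136 mm^3/s
A_fil = pi*(2.21/2)^2 = 3.83596317 mm^2
v_feed = 4.63136 / 3.83596317 = 1.207353 mm/s


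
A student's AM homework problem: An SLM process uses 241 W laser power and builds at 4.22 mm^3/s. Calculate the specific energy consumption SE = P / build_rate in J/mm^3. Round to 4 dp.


SE = 241 / 4.22 = 57.109 J/mm^3


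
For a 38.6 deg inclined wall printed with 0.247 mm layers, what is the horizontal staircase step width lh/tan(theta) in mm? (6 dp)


step = 0.247 / tan(38.6) = 0.309412 mm


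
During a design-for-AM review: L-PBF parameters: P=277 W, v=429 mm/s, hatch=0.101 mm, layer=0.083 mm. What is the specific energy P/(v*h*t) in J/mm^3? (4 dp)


Build rate = 429 * 0.101 * 0.083 = 3.596307 mm^3/s
SE = 277 / 3.596307 = 77.0235 J/mm^3


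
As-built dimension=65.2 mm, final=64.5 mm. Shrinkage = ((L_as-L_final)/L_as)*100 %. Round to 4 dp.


Shrinkage = ((65.2-64.5)/65.2)*100 = 1.0736 %


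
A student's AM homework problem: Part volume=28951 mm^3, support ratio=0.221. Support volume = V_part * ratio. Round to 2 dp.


V_support = 28951 * 0.221 = 6398.17 mm^3


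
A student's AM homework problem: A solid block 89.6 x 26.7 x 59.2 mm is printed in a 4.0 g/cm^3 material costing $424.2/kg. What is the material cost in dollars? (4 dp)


V = 89.6 * 26.7 * 59.2 = 141625.344 mm^3 = 141.625344 cm^3
Mass = 141.625344 * 4.0 / 1000 = 0.56650138 kg
Cost = 0.56650138 * 424.2 = 240.3099 $


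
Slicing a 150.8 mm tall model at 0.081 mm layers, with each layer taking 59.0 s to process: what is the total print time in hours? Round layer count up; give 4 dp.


Layers = ceil(150.8/0.081) = 1862
t = 1862 * 59.0 / 3600 = 30.5161 hrs


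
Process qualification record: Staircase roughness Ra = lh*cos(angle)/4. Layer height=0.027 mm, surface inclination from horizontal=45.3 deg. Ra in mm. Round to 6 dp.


Ra = 0.027 * cos(45.3) / 4 = 0.004748 mm


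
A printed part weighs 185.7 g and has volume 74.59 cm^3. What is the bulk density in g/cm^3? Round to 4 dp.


rho = 185.7 / 74.59 = 2.4896 g/cm^3


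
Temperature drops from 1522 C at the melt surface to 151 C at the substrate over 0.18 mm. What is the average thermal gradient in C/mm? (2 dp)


G = (1522-151)/0.18 = 7616.67 C/mm


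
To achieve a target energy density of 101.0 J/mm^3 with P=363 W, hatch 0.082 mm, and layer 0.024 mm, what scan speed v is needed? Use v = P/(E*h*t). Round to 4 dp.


v = 363 / (101.0*0.082*0.024) = 1826.2497 mm/s


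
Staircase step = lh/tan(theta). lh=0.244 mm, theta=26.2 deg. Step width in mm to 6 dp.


step = 0.244 / tan(26.2) = 0.495873 mm


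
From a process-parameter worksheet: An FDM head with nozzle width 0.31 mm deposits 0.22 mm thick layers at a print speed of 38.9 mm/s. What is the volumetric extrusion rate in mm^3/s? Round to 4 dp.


Rate = 0.31 * 0.22 * 38.9 = 2.653 mm^3/s


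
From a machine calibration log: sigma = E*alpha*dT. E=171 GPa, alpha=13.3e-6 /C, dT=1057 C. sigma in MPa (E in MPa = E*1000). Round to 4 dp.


sigma = 171*1000 * 13.3e-6 * 1057 = 2403.9351 MPa


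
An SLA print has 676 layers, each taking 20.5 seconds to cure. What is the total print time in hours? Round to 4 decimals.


t = 676 * 20.5 / 3600 = 3.8494 hrs


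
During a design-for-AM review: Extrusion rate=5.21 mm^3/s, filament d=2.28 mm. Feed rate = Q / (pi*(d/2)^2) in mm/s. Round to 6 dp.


A = pi*(2.28/2)^2 = 4.082814
v = 5.21 / 4.082814 = 1.276081 mm/s


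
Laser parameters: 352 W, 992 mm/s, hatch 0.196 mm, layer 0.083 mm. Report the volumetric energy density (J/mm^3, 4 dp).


E = 352 / (992*0.196*0.083) = 21.8121 J/mm^3


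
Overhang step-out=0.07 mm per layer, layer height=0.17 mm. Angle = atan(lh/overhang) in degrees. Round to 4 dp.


angle = atan(0.17/0.07) = 67.6199 degrees


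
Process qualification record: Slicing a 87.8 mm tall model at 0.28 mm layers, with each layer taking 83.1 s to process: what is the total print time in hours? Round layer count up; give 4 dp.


Layers = ceil(87.8/0.28) = 314
t = 314 * 83.1 / 3600 = 7.2482 hrs


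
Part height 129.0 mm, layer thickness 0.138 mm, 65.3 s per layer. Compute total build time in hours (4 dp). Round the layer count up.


Layers = ceil(129.0/0.138) = 935
t = 935 * 65.3 / 3600 = 16.9599 hrs


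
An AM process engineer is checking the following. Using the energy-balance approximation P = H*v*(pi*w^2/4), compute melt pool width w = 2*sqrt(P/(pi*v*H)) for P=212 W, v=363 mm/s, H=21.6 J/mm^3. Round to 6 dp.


w = 2*sqrt(212/(pi*363*21.6)) = 0.185542 mm


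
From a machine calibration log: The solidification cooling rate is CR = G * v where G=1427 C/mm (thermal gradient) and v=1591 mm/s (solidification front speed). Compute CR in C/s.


CR = 1427 * 1591 = 2270357 C/s


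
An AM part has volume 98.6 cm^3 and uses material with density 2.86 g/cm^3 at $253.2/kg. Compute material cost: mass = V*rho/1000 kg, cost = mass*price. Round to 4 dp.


Mass = 98.6*2.86/1000 = 0.281996 kg
Cost = 0.281996 * 253.2 = 71.4014 $


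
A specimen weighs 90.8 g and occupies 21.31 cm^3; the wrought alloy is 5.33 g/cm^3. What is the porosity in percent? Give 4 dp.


rho_part = 90.8 / 21.31 = 4.26091037 g/cm^3
Porosity = (1 - 4.26091037/5.33)*100 = 20.058 %


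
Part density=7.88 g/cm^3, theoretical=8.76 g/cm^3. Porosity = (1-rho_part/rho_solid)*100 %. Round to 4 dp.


Porosity = (1-7.88/8.76)*100 = 10.0457 %


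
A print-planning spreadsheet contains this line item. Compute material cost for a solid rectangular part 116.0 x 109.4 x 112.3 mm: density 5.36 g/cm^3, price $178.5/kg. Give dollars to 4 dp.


V = 116.0 * 109.4 * 112.3 = 1425131.92 mm^3 = 1425.13192 cm^3
Mass = 1425.13192 * 5.36 / 1000 = 7.63870709 kg
Cost = 7.63870709 * 178.5 = 1363.5092 $


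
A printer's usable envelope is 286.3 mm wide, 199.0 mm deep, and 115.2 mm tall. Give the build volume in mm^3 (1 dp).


V = 286.3 * 199.0 * 115.2 = 6563370.2 mm^3


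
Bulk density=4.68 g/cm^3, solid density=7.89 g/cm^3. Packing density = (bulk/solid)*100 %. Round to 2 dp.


Packing = (4.68/7.89)*100 = 59.32 %


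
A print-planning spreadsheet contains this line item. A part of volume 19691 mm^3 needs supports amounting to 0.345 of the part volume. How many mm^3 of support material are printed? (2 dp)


V_support = 19691 * 0.345 = 6793.4 mm^3


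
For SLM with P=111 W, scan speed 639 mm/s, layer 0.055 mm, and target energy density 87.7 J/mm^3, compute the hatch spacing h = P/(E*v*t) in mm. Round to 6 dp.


h = 111 / (87.7*639*0.055) = 0.036013 mm


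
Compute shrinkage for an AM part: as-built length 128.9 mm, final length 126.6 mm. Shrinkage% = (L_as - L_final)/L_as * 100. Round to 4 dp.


Shrinkage = ((128.9-126.6)/128.9)*100 = 1.7843 %


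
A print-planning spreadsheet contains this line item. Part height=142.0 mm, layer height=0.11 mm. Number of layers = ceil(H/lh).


Layers = ceil(142.0/0.11) = 1291


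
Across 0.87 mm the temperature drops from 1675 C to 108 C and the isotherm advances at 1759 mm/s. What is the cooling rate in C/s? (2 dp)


G = (1675-108)/0.87 = 1801.14942529 C/mm
CR = 1801.14942529 * 1759 = 3168221.84 C/s


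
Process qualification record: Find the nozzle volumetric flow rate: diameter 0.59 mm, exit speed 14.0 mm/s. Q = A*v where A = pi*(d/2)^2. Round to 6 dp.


A = pi*(0.59/2)^2 = 0.2733971 mm^2
Q = 0.2733971 * 14.0 = 3.827559 mm^3/s


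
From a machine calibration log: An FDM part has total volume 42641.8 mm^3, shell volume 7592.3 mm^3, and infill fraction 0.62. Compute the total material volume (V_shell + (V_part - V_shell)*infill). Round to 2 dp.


V_infill = (42641.8 - 7592.3) * 0.62 = 21730.69
V_total = 7592.3 + 21730.69 = 29322.99 mm^3


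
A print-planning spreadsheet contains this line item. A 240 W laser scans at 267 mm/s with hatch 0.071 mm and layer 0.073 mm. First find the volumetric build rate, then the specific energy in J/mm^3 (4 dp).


Build rate = 267 * 0.071 * 0.073 = 1.383861 mm^3/s
SE = 240 / 1.383861 = 173.4278 J/mm^3


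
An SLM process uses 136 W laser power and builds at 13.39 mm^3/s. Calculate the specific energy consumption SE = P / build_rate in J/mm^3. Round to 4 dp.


SE = 136 / 13.39 = 10.1568 J/mm^3


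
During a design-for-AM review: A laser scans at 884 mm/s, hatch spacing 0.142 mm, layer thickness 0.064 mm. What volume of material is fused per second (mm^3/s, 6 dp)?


Rate = 884 * 0.142 * 0.064 = 8.033792 mm^3/s


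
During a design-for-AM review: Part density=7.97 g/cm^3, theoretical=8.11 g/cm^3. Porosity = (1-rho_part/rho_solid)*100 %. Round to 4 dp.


Porosity = (1-7.97/8.11)*100 = 1.7263 %


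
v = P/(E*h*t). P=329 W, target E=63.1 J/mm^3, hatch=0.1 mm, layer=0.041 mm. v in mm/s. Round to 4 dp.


v = 329 / (63.1*0.1*0.041) = 1271.6942 mm/s


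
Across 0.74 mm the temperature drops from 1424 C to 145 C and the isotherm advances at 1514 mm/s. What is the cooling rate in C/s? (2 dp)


G = (1424-145)/0.74 = 1728.37837838 C/mm
CR = 1728.37837838 * 1514 = 2616764.86 C/s


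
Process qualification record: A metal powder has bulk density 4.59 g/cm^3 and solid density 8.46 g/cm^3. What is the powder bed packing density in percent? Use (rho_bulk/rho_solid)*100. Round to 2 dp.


Packing = (4.59/8.46)*100 = 54.26 %


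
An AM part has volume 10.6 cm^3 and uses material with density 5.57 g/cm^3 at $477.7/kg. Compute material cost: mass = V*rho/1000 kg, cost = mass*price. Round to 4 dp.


Mass = 10.6*5.57/1000 = 0.059042 kg
Cost = 0.059042 * 477.7 = 28.2044 $


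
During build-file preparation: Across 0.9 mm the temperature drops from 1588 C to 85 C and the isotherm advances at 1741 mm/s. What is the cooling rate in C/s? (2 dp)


G = (1588-85)/0.9 = 1670.0 C/mm
CR = 1670.0 * 1741 = 2907470.0 C/s


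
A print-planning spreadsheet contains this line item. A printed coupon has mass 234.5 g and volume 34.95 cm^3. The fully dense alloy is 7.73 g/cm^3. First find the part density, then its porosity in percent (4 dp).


rho_part = 234.5 / 34.95 = 6.70958512 g/cm^3
Porosity = (1 - 6.70958512/7.73)*100 = 13.2007 %


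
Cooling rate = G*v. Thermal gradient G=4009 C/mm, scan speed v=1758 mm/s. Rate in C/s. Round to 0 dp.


CR = 4009 * 1758 = 7047822 C/s


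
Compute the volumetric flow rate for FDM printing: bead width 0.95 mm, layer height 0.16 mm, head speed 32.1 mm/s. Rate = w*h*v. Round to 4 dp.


Rate = 0.95 * 0.16 * 32.1 = 4.8792 mm^3/s


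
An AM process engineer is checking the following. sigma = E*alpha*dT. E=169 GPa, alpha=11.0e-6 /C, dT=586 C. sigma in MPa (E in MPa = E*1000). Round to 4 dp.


sigma = 169*1000 * 11.0e-6 * 586 = 1089.374 MPa


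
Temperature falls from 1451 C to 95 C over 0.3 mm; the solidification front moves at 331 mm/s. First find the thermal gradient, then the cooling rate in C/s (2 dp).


G = (1451-95)/0.3 = 4520.0 C/mm
CR = 4520.0 * 331 = 1496120.0 C/s


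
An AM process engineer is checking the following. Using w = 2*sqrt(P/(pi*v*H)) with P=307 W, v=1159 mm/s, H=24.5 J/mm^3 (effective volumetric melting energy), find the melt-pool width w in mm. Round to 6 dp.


w = 2*sqrt(307/(pi*1159*24.5)) = 0.117327 mm


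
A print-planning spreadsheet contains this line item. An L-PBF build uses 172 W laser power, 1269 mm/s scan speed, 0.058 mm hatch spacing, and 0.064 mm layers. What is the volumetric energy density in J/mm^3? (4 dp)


E = 172 / (1269*0.058*0.064) = 36.514 J/mm^3


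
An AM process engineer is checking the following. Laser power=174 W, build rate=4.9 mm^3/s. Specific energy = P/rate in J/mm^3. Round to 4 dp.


SE = 174 / 4.9 = 35.5102 J/mm^3


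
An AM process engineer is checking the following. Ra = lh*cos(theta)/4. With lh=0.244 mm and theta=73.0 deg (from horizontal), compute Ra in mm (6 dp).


Ra = 0.244 * cos(73.0) / 4 = 0.017835 mm


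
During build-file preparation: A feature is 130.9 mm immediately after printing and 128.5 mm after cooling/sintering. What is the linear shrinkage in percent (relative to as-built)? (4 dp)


Shrinkage = ((130.9-128.5)/130.9)*100 = 1.8335 %


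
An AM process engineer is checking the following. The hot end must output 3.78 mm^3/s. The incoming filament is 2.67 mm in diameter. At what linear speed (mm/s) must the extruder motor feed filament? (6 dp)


A = pi*(2.67/2)^2 = 5.599025
v = 3.78 / 5.599025 = 0.675118 mm/s


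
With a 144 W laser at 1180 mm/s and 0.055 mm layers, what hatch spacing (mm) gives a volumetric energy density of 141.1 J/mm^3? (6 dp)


h = 144 / (141.1*1180*0.055) = 0.015725 mm


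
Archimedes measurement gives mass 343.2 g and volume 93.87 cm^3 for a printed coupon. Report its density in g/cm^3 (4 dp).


rho = 343.2 / 93.87 = 3.6561 g/cm^3


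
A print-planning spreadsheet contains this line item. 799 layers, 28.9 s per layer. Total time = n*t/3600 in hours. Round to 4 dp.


t = 799 * 28.9 / 3600 = 6.4142 hrs


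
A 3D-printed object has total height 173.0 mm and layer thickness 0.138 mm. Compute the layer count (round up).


Layers = ceil(173.0/0.138) = 1254


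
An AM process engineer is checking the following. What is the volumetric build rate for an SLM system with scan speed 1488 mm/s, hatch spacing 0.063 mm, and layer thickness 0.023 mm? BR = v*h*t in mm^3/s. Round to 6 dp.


Rate = 1488 * 0.063 * 0.023 = 2.156112 mm^3/s
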